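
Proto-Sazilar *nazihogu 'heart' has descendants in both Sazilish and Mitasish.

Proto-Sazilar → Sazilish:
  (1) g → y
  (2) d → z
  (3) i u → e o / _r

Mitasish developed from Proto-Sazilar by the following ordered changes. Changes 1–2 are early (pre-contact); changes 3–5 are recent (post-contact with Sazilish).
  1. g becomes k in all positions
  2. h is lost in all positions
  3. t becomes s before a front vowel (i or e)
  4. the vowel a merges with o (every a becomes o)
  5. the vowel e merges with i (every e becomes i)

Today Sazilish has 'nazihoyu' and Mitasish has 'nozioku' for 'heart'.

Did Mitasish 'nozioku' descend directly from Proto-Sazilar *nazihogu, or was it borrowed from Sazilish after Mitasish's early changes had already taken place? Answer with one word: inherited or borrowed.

If inherited, *nazihogu would pass through all of Mitasish's changes:
Mitasish: *nazihogu > nazihoku > nazioku > nozioku  (by unconditioned shift, h-loss, vowel merger)
If borrowed from Sazilish 'nazihoyu' after the early changes, it would undergo only the recent ones:
  rule 3 (palatalisation): no change (nazihoyu)
  rule 4 (vowel merger): nazihoyu → nozihoyu
  rule 5 (vowel merger): no change (nozihoyu)
  ⇒ as a loan: nozihoyu
Mitasish 'nozioku' matches the inherited outcome exactly, so it is an inherited cognate, not a loan.

inherited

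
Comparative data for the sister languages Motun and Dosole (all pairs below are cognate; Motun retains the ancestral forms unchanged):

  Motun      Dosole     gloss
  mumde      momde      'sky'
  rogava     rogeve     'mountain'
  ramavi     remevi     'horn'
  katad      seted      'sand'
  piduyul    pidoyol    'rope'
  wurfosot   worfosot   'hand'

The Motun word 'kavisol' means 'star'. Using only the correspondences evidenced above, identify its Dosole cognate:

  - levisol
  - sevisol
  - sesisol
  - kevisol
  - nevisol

katad ~ seted — Motun k corresponds to Dosole s word-initially before a back vowel.
rogava ~ rogeve, ramavi ~ remevi — Motun a corresponds to Dosole e after a consonant, before a labial obstruent.
Applying these to Motun 'kavisol':
  kavisol → savisol   (k→s word-initially before a back vowel)
  savisol → sevisol   (a→e after a consonant, before a labial obstruent)
So the Dosole cognate is 'sevisol'.

sevisol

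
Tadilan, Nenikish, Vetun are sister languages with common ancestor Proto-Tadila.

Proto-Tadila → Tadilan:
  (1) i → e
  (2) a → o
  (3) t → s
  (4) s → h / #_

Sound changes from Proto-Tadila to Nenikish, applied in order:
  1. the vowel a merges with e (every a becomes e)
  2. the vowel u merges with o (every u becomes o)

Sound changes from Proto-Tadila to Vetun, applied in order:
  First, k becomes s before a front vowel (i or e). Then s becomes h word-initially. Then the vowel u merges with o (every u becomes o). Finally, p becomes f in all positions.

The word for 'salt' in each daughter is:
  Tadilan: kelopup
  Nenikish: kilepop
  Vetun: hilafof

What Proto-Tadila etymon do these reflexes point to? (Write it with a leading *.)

Position 4: Tadilan has o, Nenikish has e, Vetun has a. Vetun preserves a here (none of its changes turn any other segment into a), so the proto-segment is *a.
Position 6: Tadilan has u, Nenikish has o, Vetun has o. Tadilan preserves u here (none of its changes turn any other segment into u), so the proto-segment is *u.
Position 5: Tadilan has p, Nenikish has p, Vetun has f. Tadilan preserves p here (none of its changes turn any other segment into p), so the proto-segment is *p.
This points to *kilapup. Verify forward in each daughter:
Tadilan: *kilapup
  kilapup → kelapup   [vowel merger]
  kelapup → kelopup   [vowel merger]
  kelopup (rule 3 does not apply)
  kelopup (rule 4 does not apply)
  giving Tadilan kelopup.
Nenikish: *kilapup
  kilapup → kilepup   [vowel merger]
  kilepup → kilepop   [vowel merger]
  giving Nenikish kilepop.
Vetun: *kilapup
  kilapup → silapup   [palatalisation]
  silapup → hilapup   [debuccalisation]
  hilapup → hilapop   [vowel merger]
  hilapop → hilafof   [unconditioned shift]
  giving Vetun hilafof.
*kilapup is the unique common source.

*kilapup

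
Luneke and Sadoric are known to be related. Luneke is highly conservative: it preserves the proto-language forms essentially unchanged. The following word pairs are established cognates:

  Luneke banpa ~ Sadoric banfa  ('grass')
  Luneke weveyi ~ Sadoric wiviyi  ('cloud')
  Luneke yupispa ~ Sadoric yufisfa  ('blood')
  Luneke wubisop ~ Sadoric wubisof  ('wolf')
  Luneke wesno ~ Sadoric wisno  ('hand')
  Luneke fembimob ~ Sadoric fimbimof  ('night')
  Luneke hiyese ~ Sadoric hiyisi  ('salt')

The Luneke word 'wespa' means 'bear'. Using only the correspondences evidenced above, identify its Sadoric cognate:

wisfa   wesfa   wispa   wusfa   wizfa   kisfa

wisfa

weveyi ~ wiviyi, wesno ~ wisno — Luneke e corresponds to Sadoric i after a consonant, before a consonant other than r, m, n, p, b, f, v.
banpa ~ banfa, yupispa ~ yufisfa — Luneke p corresponds to Sadoric f after a consonant, before a back vowel.
Applying these to Luneke 'wespa':
  wespa → wispa   (e→i after a consonant, before a consonant other than r, m, n, p, b, f, v)
  wispa → wisfa   (p→f after a consonant, before a back vowel)
So the Sadoric cognate is 'wisfa'.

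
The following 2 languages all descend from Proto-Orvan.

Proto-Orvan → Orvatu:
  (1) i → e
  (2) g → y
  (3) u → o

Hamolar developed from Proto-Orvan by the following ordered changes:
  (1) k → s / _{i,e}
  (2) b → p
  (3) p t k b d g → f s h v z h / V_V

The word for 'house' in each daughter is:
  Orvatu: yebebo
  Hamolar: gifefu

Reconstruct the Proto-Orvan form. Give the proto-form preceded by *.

*gibebu

Position 6: Orvatu has o, Hamolar has u. Hamolar preserves u here (none of its changes turn any other segment into u), so the proto-segment is *u.
Position 5: Orvatu has b, Hamolar has f. Orvatu preserves b here (none of its changes turn any other segment into b), so the proto-segment is *b.
Position 1: Orvatu has y, Hamolar has g. Hamolar preserves g here (none of its changes turn any other segment into g), so the proto-segment is *g.
Continuing position by position gives *gibebu; check it forward:
Orvatu: *gibebu > gebebu > yebebu > yebebo  (by vowel merger, unconditioned shift, vowel merger)
Hamolar: *gibebu > gipepu > gifefu  (by unconditioned shift, intervocalic lenition)
Only *gibebu yields all of Orvatu yebebo, Hamolar gifefu.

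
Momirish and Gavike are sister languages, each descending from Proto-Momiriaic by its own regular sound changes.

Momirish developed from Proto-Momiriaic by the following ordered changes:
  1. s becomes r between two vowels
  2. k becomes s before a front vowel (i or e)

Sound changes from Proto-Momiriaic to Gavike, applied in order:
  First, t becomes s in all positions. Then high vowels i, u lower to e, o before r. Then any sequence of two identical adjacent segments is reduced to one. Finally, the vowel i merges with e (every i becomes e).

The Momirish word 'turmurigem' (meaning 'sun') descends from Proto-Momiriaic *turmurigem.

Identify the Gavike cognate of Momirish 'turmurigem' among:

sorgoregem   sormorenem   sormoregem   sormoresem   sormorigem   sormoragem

Gavike: start from *turmurigem.
  rule 1 (unconditioned shift): turmurigem → surmurigem
  rule 2 (pre-rhotic lowering): surmurigem → sormorigem
  rule 3: no change — sormorigem
  rule 4 (vowel merger): sormorigem → sormoregem
  ⇒ Gavike sormoregem
Among the options, 'sormoregem' alone shows every Gavike change applied in order.

sormoregem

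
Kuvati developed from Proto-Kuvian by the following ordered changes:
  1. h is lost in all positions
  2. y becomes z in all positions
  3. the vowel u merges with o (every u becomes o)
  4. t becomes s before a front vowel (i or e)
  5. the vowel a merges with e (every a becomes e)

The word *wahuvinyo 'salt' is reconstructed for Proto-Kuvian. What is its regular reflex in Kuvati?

Kuvati: *wahuvinyo
  wahuvinyo → wauvinyo   [h-loss]
  wauvinyo → wauvinzo   [unconditioned shift]
  wauvinzo → waovinzo   [vowel merger]
  waovinzo (rule 4 does not apply)
  waovinzo → weovinzo   [vowel merger]
  giving Kuvati weovinzo.

weovinzo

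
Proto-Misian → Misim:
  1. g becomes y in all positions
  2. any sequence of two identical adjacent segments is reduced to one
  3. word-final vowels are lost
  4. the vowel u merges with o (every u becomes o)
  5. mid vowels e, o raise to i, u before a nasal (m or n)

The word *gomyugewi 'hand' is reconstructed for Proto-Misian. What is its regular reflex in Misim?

Misim: start from *gomyugewi.
  rule 1 (unconditioned shift): gomyugewi → yomyuyewi
  rule 2: no change — yomyuyewi
  rule 3 (apocope): yomyuyewi → yomyuyew
  rule 4 (vowel merger): yomyuyew → yomyoyew
  rule 5 (pre-nasal raising): yomyoyew → yumyoyew
  ⇒ Misim yumyoyew

yumyoyew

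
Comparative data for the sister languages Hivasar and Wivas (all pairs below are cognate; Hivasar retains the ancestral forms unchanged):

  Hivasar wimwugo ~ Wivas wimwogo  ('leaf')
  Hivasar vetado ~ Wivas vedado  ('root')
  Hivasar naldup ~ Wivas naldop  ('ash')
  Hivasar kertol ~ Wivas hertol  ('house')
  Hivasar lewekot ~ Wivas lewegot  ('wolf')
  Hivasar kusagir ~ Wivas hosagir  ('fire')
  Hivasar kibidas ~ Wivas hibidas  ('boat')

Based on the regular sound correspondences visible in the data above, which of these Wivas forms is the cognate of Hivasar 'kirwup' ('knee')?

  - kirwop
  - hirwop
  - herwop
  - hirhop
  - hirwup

kibidas ~ hibidas — Hivasar k corresponds to Wivas h word-initially before a front vowel.
naldup ~ naldop — Hivasar u corresponds to Wivas o after a consonant, before a labial obstruent.
Applying these to Hivasar 'kirwup':
  kirwup → hirwup   (k→h word-initially before a front vowel)
  hirwup → hirwop   (u→o after a consonant, before a labial obstruent)
So the Wivas cognate is 'hirwop'.

hirwop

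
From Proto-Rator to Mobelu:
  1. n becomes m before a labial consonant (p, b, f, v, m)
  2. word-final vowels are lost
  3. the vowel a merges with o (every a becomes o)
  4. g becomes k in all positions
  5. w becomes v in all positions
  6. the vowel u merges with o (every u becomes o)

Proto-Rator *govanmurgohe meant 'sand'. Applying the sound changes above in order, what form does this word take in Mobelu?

Mobelu: *govanmurgohe
  govanmurgohe → govammurgohe   [nasal place assimilation]
  govammurgohe → govammurgoh   [apocope]
  govammurgoh → govommurgoh   [vowel merger]
  govommurgoh → kovommurkoh   [unconditioned shift]
  kovommurkoh (rule 5 does not apply)
  kovommurkoh → kovommorkoh   [vowel merger]
  giving Mobelu kovommorkoh.

kovommorkoh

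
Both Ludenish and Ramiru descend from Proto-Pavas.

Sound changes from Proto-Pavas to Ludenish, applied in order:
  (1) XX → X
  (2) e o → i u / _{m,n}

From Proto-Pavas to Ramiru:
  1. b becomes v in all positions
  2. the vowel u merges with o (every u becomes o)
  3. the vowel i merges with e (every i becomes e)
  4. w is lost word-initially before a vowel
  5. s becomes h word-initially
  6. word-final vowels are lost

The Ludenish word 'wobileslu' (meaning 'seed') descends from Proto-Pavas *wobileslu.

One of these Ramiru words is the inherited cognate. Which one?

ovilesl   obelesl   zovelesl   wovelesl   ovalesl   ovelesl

Ramiru: *wobileslu > wovileslu > wovileslo > woveleslo > oveleslo > ovelesl  (by unconditioned shift, vowel merger, vowel merger, glide loss, apocope)

ovelesl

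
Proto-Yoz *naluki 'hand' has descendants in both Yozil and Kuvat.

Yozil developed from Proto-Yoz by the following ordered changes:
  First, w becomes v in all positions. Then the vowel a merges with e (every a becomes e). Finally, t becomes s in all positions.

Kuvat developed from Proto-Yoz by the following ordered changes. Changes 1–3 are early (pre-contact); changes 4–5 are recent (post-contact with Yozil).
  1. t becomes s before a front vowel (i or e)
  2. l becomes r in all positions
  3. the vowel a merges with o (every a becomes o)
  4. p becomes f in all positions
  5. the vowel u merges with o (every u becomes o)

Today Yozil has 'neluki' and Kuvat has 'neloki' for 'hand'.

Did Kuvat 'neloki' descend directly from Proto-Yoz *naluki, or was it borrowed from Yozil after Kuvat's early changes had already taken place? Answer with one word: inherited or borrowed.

If inherited, *naluki would pass through all of Kuvat's changes:
Kuvat: *naluki
  naluki (rule 1 does not apply)
  naluki → naruki   [unconditioned shift]
  naruki → noruki   [vowel merger]
  noruki (rule 4 does not apply)
  noruki → noroki   [vowel merger]
  giving Kuvat noroki.
If borrowed from Yozil 'neluki' after the early changes, it would undergo only the recent ones:
  rule 4 (unconditioned shift): no change (neluki)
  rule 5 (vowel merger): neluki → neloki
  ⇒ as a loan: neloki
Kuvat 'neloki' matches the loan outcome 'neloki', not the inherited 'noroki' — it skipped the early Kuvat changes, so it was borrowed from Yozil.

borrowed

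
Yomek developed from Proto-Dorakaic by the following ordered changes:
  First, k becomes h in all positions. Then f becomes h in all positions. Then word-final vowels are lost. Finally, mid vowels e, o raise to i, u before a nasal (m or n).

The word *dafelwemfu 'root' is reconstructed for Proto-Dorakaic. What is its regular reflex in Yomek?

Yomek: start from *dafelwemfu.
  rule 1: no change — dafelwemfu
  rule 2 (unconditioned shift): dafelwemfu → dahelwemhu
  rule 3 (apocope): dahelwemhu → dahelwemh
  rule 4 (pre-nasal raising): dahelwemh → dahelwimh
  ⇒ Yomek dahelwimh

dahelwimh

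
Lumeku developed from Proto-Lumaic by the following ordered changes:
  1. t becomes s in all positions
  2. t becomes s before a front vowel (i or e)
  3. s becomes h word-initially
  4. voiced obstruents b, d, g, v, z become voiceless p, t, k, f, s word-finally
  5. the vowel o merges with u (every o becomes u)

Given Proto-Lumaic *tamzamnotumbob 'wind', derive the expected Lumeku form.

Lumeku: *tamzamnotumbob > samzamnosumbob > hamzamnosumbob > hamzamnosumbop > hamzamnusumbup  (by unconditioned shift, debuccalisation, final devoicing, vowel merger)

hamzamnusumbup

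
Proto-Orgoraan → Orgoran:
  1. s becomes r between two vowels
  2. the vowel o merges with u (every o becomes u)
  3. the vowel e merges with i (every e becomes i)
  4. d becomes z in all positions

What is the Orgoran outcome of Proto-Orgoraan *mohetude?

muhituzi

Orgoran: start from *mohetude.
  rule 1: no change — mohetude
  rule 2 (vowel merger): mohetude → muhetude
  rule 3 (vowel merger): muhetude → muhitudi
  rule 4 (unconditioned shift): muhitudi → muhituzi
  ⇒ Orgoran muhituzi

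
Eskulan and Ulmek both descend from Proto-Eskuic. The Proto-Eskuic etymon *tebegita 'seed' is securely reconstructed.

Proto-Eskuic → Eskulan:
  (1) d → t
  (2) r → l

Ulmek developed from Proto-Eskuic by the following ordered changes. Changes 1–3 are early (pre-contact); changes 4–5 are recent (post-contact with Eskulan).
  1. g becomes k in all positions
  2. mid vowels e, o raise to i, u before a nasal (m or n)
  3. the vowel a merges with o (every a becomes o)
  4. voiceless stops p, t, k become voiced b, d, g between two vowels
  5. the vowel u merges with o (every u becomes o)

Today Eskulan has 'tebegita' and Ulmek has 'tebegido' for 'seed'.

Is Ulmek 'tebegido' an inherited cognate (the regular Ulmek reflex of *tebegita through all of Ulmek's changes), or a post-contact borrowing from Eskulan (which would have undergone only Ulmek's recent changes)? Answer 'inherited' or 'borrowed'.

If inherited, *tebegita would pass through all of Ulmek's changes:
Ulmek: start from *tebegita.
  rule 1 (unconditioned shift): tebegita → tebekita
  rule 2: no change — tebekita
  rule 3 (vowel merger): tebekita → tebekito
  rule 4 (intervocalic voicing): tebekito → tebegido
  rule 5: no change — tebegido
  ⇒ Ulmek tebegido
If borrowed from Eskulan 'tebegita' after the early changes, it would undergo only the recent ones:
  rule 4 (intervocalic voicing): tebegita → tebegida
  rule 5 (vowel merger): no change (tebegida)
  ⇒ as a loan: tebegida
Ulmek 'tebegido' matches the inherited outcome exactly, so it is an inherited cognate, not a loan.

inherited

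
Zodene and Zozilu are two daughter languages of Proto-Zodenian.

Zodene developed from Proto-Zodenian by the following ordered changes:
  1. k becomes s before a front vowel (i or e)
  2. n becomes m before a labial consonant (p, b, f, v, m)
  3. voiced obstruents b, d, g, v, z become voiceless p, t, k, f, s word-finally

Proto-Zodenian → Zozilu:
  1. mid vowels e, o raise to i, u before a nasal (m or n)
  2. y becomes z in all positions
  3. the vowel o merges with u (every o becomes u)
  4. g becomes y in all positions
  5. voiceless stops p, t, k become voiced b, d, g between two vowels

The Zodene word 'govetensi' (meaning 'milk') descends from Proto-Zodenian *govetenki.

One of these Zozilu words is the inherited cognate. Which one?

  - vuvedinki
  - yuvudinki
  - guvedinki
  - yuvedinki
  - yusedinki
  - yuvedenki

yuvedinki

Zozilu: *govetenki > govetinki > guvetinki > yuvetinki > yuvedinki  (by pre-nasal raising, vowel merger, unconditioned shift, intervocalic voicing)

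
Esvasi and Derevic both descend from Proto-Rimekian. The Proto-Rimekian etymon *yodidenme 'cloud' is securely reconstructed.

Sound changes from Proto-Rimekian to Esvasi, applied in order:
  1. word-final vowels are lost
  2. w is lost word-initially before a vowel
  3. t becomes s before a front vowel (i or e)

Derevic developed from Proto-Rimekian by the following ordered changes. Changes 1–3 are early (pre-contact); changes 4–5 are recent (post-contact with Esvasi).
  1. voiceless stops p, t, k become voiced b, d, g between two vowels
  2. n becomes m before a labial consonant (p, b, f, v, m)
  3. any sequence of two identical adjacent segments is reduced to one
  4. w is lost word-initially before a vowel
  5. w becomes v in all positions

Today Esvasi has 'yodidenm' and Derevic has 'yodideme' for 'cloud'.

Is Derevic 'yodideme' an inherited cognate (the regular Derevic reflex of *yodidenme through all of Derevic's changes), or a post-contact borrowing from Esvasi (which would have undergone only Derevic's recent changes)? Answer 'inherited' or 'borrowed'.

inherited

If inherited, *yodidenme would pass through all of Derevic's changes:
Derevic: start from *yodidenme.
  rule 1: no change — yodidenme
  rule 2 (nasal place assimilation): yodidenme → yodidemme
  rule 3 (degemination): yodidemme → yodideme
  rule 4: no change — yodideme
  rule 5: no change — yodideme
  ⇒ Derevic yodideme
If borrowed from Esvasi 'yodidenm' after the early changes, it would undergo only the recent ones:
  rule 4 (glide loss): no change (yodidenm)
  rule 5 (unconditioned shift): no change (yodidenm)
  ⇒ as a loan: yodidenm
Derevic 'yodideme' matches the inherited outcome exactly, so it is an inherited cognate, not a loan.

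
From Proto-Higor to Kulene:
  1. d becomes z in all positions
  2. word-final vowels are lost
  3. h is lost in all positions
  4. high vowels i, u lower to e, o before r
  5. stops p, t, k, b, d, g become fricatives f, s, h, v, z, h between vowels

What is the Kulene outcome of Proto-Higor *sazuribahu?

Kulene: start from *sazuribahu.
  rule 1: no change — sazuribahu
  rule 2 (apocope): sazuribahu → sazuribah
  rule 3 (h-loss): sazuribah → sazuriba
  rule 4 (pre-rhotic lowering): sazuriba → sazoriba
  rule 5 (intervocalic lenition): sazoriba → sazoriva
  ⇒ Kulene sazoriva

sazoriva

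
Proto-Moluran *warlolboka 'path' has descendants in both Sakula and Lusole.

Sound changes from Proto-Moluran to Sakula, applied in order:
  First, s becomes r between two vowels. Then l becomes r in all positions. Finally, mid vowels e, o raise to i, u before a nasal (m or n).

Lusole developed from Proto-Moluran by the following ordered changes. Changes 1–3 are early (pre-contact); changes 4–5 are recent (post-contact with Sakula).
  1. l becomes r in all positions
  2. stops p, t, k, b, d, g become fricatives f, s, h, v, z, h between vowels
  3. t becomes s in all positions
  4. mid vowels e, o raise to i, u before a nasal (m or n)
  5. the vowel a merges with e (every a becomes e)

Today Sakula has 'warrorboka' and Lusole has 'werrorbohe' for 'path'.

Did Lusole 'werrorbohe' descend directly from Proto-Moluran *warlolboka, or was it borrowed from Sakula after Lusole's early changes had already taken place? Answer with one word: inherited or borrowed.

If inherited, *warlolboka would pass through all of Lusole's changes:
Lusole: *warlolboka > warrorboka > warrorboha > werrorbohe  (by unconditioned shift, intervocalic lenition, vowel merger)
If borrowed from Sakula 'warrorboka' after the early changes, it would undergo only the recent ones:
  rule 4 (pre-nasal raising): no change (warrorboka)
  rule 5 (vowel merger): warrorboka → werrorboke
  ⇒ as a loan: werrorboke
Lusole 'werrorbohe' matches the inherited outcome exactly, so it is an inherited cognate, not a loan.

inherited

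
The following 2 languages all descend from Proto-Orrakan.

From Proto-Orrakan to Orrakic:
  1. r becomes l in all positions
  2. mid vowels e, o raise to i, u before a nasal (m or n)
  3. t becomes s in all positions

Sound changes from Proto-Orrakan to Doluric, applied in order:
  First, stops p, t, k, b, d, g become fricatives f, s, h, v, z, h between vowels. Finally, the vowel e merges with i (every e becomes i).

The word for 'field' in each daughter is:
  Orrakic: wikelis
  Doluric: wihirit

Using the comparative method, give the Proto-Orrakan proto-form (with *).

Position 7: Orrakic has s, Doluric has t. Doluric preserves t here (none of its changes turn any other segment into t), so the proto-segment is *t.
Position 5: Orrakic has l, Doluric has r. Doluric preserves r here (none of its changes turn any other segment into r), so the proto-segment is *r.
This points to *wikerit. Verify forward in each daughter:
Orrakic: *wikerit > wikelit > wikelis  (by unconditioned shift, unconditioned shift)
Doluric: start from *wikerit.
  rule 1 (intervocalic lenition): wikerit → wiherit
  rule 2 (vowel merger): wiherit → wihirit
  ⇒ Doluric wihirit
*wikerit is the unique common source.

*wikerit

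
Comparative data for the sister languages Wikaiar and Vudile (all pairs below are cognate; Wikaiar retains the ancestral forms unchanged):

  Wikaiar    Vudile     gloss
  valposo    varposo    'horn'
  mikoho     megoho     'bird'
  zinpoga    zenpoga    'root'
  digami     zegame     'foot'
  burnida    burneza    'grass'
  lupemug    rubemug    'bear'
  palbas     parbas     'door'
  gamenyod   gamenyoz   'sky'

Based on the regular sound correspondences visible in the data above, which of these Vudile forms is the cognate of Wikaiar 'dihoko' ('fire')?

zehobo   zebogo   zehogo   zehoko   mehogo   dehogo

digami ~ zegame — Wikaiar d corresponds to Vudile z word-initially before a front vowel.
mikoho ~ megoho, digami ~ zegame — Wikaiar i corresponds to Vudile e after a consonant, before a consonant other than r, m, n, p, b, f, v.
mikoho ~ megoho — Wikaiar k corresponds to Vudile g between vowels (before a back vowel).
Applying these to Wikaiar 'dihoko':
  dihoko → zihoko   (d→z word-initially before a front vowel)
  zihoko → zehoko   (i→e after a consonant, before a consonant other than r, m, n, p, b, f, v)
  zehoko → zehogo   (k→g between vowels (before a back vowel))
So the Vudile cognate is 'zehogo'.

zehogo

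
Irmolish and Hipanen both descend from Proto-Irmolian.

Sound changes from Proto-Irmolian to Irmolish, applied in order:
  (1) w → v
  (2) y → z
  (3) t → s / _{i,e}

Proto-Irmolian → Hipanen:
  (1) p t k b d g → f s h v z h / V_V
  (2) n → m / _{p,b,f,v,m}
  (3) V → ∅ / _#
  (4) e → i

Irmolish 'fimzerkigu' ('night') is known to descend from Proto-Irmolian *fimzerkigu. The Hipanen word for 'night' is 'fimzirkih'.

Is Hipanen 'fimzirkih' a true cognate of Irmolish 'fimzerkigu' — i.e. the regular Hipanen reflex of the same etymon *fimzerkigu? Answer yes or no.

Derive the expected Hipanen reflex of *fimzerkigu:
Hipanen: *fimzerkigu
  fimzerkigu → fimzerkihu   [intervocalic lenition]
  fimzerkihu (rule 2 does not apply)
  fimzerkihu → fimzerkih   [apocope]
  fimzerkih → fimzirkih   [vowel merger]
  giving Hipanen fimzirkih.
Hipanen 'fimzirkih' matches the regular reflex exactly, so the pair is cognate.

yes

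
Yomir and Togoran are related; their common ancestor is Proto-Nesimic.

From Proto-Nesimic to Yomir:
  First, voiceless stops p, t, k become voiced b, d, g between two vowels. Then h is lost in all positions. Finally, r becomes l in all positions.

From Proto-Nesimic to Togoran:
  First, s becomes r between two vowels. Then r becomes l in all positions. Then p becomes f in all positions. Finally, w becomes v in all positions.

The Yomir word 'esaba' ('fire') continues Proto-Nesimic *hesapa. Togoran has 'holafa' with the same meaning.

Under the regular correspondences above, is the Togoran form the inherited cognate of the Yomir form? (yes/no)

no

Derive the expected Togoran reflex of *hesapa:
Togoran: *hesapa > herapa > helapa > helafa  (by rhotacism, unconditioned shift, unconditioned shift)
The regular Togoran reflex would be 'helafa', but the attested form is 'holafa'. The correspondence is irregular, so they are not cognates (the Togoran form has a different source).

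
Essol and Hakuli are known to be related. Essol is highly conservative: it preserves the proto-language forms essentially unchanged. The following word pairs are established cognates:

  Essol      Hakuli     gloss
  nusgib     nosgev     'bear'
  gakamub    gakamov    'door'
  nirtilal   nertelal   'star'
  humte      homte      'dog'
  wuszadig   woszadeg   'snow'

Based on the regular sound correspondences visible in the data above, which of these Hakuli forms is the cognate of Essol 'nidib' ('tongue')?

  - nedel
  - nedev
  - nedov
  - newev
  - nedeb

nirtilal ~ nertelal, wuszadig ~ woszadeg — Essol i corresponds to Hakuli e after a consonant, before a consonant other than r, m, n, p, b, f, v.
nusgib ~ nosgev — Essol i corresponds to Hakuli e after a consonant, before a labial obstruent.
nusgib ~ nosgev, gakamub ~ gakamov — Essol b corresponds to Hakuli v word-finally.
Applying these to Essol 'nidib':
  nidib → nedib   (i→e after a consonant, before a consonant other than r, m, n, p, b, f, v)
  nedib → nedeb   (i→e after a consonant, before a labial obstruent)
  nedeb → nedev   (b→v word-finally)
So the Hakuli cognate is 'nedev'.

nedev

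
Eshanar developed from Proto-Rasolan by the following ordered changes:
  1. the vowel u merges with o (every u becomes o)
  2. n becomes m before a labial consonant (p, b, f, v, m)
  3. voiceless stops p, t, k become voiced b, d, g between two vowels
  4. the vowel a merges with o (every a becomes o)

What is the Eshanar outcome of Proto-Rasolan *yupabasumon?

Eshanar: *yupabasumon
  yupabasumon → yopabasomon   [vowel merger]
  yopabasomon (rule 2 does not apply)
  yopabasomon → yobabasomon   [intervocalic voicing]
  yobabasomon → yobobosomon   [vowel merger]
  giving Eshanar yobobosomon.

yobobosomon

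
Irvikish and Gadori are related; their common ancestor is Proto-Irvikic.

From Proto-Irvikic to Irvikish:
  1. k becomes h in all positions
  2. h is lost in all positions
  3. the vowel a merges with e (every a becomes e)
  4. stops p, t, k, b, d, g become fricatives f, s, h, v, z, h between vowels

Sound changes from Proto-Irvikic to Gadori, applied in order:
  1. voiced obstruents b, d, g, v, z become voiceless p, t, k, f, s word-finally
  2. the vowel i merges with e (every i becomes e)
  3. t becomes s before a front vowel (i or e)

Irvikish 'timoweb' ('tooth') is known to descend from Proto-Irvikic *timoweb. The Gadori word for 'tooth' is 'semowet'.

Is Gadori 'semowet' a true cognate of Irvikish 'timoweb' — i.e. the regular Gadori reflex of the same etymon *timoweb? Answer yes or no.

Derive the expected Gadori reflex of *timoweb:
Gadori: start from *timoweb.
  rule 1 (final devoicing): timoweb → timowep
  rule 2 (vowel merger): timowep → temowep
  rule 3 (palatalisation): temowep → semowep
  ⇒ Gadori semowep
The regular Gadori reflex would be 'semowep', but the attested form is 'semowet'. The correspondence is irregular, so they are not cognates (the Gadori form has a different source).

no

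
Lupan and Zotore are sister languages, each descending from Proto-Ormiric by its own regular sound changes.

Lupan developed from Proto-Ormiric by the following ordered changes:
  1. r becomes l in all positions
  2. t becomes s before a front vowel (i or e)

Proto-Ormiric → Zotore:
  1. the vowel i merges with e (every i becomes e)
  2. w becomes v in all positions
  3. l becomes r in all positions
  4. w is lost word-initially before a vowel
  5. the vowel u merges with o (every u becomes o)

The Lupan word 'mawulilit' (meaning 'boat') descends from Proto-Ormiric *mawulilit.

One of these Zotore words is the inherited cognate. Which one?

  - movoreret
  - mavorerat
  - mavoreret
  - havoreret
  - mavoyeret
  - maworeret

mavoreret

Zotore: *mawulilit
  mawulilit → mawulelet   [vowel merger]
  mawulelet → mavulelet   [unconditioned shift]
  mavulelet → mavureret   [unconditioned shift]
  mavureret (rule 4 does not apply)
  mavureret → mavoreret   [vowel merger]
  giving Zotore mavoreret.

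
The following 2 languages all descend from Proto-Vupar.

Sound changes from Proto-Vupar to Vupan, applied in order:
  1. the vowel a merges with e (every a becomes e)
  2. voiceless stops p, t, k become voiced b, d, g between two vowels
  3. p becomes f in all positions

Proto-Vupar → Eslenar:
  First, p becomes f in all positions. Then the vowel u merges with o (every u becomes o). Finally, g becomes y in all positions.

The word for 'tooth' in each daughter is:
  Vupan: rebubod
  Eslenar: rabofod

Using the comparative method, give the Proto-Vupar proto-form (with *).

*rabupod

Position 5: Vupan has b, Eslenar has f. Taking the neighbouring segments as reconstructed: Vupan b could go back to *p or *b; Eslenar f could go back to *p or *f — the one source consistent with every daughter is *p.
Position 2: Vupan has e, Eslenar has a. Eslenar preserves a here (none of its changes turn any other segment into a), so the proto-segment is *a.
Position 4: Vupan has u, Eslenar has o. Vupan preserves u here (none of its changes turn any other segment into u), so the proto-segment is *u.
The remaining positions agree across the daughters. Check the candidate against every language:
Vupan: *rabupod
  rabupod → rebupod   [vowel merger]
  rebupod → rebubod   [intervocalic voicing]
  rebubod (rule 3 does not apply)
  giving Vupan rebubod.
Eslenar: start from *rabupod.
  rule 1 (unconditioned shift): rabupod → rabufod
  rule 2 (vowel merger): rabufod → rabofod
  rule 3: no change — rabofod
  ⇒ Eslenar rabofod
*rabupod is the unique common source.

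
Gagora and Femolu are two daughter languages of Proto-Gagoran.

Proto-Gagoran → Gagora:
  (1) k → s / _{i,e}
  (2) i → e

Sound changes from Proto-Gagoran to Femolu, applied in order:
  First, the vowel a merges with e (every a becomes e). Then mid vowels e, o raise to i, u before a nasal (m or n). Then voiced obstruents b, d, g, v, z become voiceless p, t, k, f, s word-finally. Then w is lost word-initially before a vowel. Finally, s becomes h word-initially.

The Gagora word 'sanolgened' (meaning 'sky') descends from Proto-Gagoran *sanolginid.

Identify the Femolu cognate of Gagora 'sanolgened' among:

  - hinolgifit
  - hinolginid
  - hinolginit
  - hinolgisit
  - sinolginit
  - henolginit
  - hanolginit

Femolu: *sanolginid > senolginid > sinolginid > sinolginit > hinolginit  (by vowel merger, pre-nasal raising, final devoicing, debuccalisation)
The other candidates each miss or misapply at least one Femolu change.

hinolginit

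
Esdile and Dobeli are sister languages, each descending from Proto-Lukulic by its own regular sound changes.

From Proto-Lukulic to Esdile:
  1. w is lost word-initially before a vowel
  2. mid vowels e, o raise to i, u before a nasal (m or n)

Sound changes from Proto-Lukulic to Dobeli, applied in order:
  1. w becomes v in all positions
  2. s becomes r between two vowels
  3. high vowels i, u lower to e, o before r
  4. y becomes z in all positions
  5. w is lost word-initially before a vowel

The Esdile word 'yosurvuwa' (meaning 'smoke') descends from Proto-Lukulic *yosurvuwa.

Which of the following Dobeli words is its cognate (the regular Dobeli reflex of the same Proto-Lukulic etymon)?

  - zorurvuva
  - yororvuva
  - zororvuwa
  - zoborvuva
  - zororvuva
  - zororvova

zororvuva

Dobeli: *yosurvuwa
  yosurvuwa → yosurvuva   [unconditioned shift]
  yosurvuva → yorurvuva   [rhotacism]
  yorurvuva → yororvuva   [pre-rhotic lowering]
  yororvuva → zororvuva   [unconditioned shift]
  zororvuva (rule 5 does not apply)
  giving Dobeli zororvuva.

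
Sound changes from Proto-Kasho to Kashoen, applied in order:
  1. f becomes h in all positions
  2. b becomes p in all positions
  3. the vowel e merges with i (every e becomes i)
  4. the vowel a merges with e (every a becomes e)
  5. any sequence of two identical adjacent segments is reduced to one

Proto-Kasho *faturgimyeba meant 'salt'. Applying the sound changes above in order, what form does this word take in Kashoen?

Kashoen: *faturgimyeba > haturgimyeba > haturgimyepa > haturgimyipa > heturgimyipe  (by unconditioned shift, unconditioned shift, vowel merger, vowel merger)

heturgimyipe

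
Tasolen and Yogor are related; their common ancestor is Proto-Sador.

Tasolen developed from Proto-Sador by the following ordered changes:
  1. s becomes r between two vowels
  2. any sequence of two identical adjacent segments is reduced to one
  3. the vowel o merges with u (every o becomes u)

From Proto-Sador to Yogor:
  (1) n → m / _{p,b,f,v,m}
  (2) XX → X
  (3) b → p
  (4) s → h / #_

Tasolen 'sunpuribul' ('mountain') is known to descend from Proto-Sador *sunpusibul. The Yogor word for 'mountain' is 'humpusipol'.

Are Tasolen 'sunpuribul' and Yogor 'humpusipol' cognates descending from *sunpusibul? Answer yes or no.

Derive the expected Yogor reflex of *sunpusibul:
Yogor: start from *sunpusibul.
  rule 1 (nasal place assimilation): sunpusibul → sumpusibul
  rule 2: no change — sumpusibul
  rule 3 (unconditioned shift): sumpusibul → sumpusipul
  rule 4 (debuccalisation): sumpusipul → humpusipul
  ⇒ Yogor humpusipul
The regular Yogor reflex would be 'humpusipul', but the attested form is 'humpusipol'. The correspondence is irregular, so they are not cognates (the Yogor form has a different source).

no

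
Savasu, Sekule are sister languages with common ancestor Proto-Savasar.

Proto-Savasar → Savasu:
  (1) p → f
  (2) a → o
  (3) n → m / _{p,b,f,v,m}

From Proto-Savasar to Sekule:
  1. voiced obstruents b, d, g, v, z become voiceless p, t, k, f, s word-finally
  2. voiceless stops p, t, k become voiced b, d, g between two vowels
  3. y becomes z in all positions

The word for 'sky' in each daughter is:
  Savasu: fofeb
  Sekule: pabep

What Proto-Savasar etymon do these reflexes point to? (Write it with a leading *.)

Position 1: Savasu has f, Sekule has p. Taking the neighbouring segments as reconstructed: Savasu f could go back to *p or *f; Sekule p can only go back to *p — the one source consistent with every daughter is *p.
Position 3: Savasu has f, Sekule has b. Taking the neighbouring segments as reconstructed: Savasu f could go back to *p or *f; Sekule b could go back to *p or *b — the one source consistent with every daughter is *p.
This points to *papeb. Verify forward in each daughter:
Savasu: *papeb
  papeb → fafeb   [unconditioned shift]
  fafeb → fofeb   [vowel merger]
  fofeb (rule 3 does not apply)
  giving Savasu fofeb.
Sekule: *papeb > papep > pabep  (by final devoicing, intervocalic voicing)
*papeb is the unique common source.

*papeb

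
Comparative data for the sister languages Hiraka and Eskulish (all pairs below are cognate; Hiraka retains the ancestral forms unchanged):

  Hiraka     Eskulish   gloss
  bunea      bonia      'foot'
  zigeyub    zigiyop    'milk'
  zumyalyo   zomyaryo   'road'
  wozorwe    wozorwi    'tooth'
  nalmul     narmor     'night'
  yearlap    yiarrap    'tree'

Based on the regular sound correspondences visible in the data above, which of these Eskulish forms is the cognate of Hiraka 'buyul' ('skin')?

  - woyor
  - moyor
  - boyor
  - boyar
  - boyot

boyor

nalmul ~ narmor — Hiraka u corresponds to Eskulish o after a consonant, before a consonant other than r, m, n, p, b, f, v.
nalmul ~ narmor — Hiraka l corresponds to Eskulish r word-finally.
Applying these to Hiraka 'buyul':
  buyul → boyul   (u→o after a consonant, before a consonant other than r, m, n, p, b, f, v)
  boyul → boyol   (u→o after a consonant, before a consonant other than r, m, n, p, b, f, v)
  boyol → boyor   (l→r word-finally)
So the Eskulish cognate is 'boyor'.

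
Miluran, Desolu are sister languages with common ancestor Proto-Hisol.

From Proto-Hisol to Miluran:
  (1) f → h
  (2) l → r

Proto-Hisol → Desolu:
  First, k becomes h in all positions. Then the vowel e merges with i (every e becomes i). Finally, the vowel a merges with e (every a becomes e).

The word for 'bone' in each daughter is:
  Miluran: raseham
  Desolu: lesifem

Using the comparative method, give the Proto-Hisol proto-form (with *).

Position 5: Miluran has h, Desolu has f. Desolu preserves f here (none of its changes turn any other segment into f), so the proto-segment is *f.
Position 6: Miluran has a, Desolu has e. Miluran preserves a here (none of its changes turn any other segment into a), so the proto-segment is *a.
Continuing position by position gives *lasefam; check it forward:
Miluran: *lasefam
  lasefam → laseham   [unconditioned shift]
  laseham → raseham   [unconditioned shift]
  giving Miluran raseham.
Desolu: start from *lasefam.
  rule 1: no change — lasefam
  rule 2 (vowel merger): lasefam → lasifam
  rule 3 (vowel merger): lasifam → lesifem
  ⇒ Desolu lesifem
*lasefam is the unique common source.

*lasefam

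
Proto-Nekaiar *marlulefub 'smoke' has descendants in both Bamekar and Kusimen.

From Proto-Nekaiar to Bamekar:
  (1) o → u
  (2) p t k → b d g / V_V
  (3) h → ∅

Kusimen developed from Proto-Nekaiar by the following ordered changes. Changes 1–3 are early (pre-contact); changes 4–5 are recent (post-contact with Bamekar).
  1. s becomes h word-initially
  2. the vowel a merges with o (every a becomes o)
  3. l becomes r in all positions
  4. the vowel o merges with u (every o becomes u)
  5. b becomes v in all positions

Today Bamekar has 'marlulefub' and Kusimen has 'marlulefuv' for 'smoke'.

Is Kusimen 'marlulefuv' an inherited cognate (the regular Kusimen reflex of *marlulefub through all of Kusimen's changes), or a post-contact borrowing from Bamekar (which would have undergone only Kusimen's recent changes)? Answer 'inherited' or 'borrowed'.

If inherited, *marlulefub would pass through all of Kusimen's changes:
Kusimen: *marlulefub > morlulefub > morrurefub > murrurefub > murrurefuv  (by vowel merger, unconditioned shift, vowel merger, unconditioned shift)
If borrowed from Bamekar 'marlulefub' after the early changes, it would undergo only the recent ones:
  rule 4 (vowel merger): no change (marlulefub)
  rule 5 (unconditioned shift): marlulefub → marlulefuv
  ⇒ as a loan: marlulefuv
Kusimen 'marlulefuv' matches the loan outcome 'marlulefuv', not the inherited 'murrurefuv' — it skipped the early Kusimen changes, so it was borrowed from Bamekar.

borrowed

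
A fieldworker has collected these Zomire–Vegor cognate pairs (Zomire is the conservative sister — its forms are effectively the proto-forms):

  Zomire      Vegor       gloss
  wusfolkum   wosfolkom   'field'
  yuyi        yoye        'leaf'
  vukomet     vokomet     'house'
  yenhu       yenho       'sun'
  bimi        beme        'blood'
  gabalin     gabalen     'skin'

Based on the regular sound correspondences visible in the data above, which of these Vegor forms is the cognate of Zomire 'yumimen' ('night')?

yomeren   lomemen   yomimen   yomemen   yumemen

yomemen

wusfolkum ~ wosfolkom — Zomire u corresponds to Vegor o after a consonant, before a nasal.
bimi ~ beme — Zomire i corresponds to Vegor e after a consonant, before a nasal.
Applying these to Zomire 'yumimen':
  yumimen → yomimen   (u→o after a consonant, before a nasal)
  yomimen → yomemen   (i→e after a consonant, before a nasal)
So the Vegor cognate is 'yomemen'.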